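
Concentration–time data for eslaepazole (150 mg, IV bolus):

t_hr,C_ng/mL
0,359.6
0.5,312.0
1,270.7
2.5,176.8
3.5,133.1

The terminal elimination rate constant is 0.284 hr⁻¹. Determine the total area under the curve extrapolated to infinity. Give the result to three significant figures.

AUC = 1270 ng/mL·hr

Trapezoidal AUC_0→3.5:
  [0→0.5]: (359.6+312.0)/2 × 0.5 = 167.9
  [0.5→1]: (312.0+270.7)/2 × 0.5 = 145.675
  [1→2.5]: (270.7+176.8)/2 × 1.5 = 335.625
  [2.5→3.5]: (176.8+133.1)/2 × 1 = 154.95
  Sum = 804.15 ng/mL·hr
Extrapolated tail: C_last / k_e = 133.1 / 0.284 = 468.662
AUC_0→∞ = 804.15 + 468.662 = 1272.812 ng/mL·hr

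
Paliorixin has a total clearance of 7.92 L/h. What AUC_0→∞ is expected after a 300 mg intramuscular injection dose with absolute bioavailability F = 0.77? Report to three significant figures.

AUC_0→∞ = F × Dose / CL
        = 0.77 × 300 / 7.92 = 29.1667 mg/L·h

AUC = 29.2 mg/L·h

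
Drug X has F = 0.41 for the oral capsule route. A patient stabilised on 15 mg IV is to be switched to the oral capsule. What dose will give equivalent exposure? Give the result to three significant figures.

For equal systemic exposure: F × D_ev = D_iv
D_ev = D_iv / F = 15 / 0.41 = 36.5854 mg

D_oral = 36.6 mg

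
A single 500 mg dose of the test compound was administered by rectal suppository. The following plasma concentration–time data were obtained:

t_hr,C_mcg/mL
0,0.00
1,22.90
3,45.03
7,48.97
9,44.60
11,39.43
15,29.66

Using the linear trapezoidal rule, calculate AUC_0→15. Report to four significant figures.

Trapezoidal AUC_0→15:
  [0→1]: (0.00+22.90)/2 × 1 = 11.45
  [1→3]: (22.90+45.03)/2 × 2 = 67.93
  [3→7]: (45.03+48.97)/2 × 4 = 188.0
  [7→9]: (48.97+44.60)/2 × 2 = 93.57
  [9→11]: (44.60+39.43)/2 × 2 = 84.03
  [11→15]: (39.43+29.66)/2 × 4 = 138.18
  Sum = 583.16 mcg/mL·hr

AUC = 583.2 mcg/mL·hr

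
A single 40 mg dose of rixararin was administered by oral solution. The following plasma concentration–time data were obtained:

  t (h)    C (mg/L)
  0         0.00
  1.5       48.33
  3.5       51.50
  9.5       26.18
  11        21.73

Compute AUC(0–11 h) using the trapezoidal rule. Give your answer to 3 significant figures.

Trapezoidal AUC_0→11:
  [0→1.5]: (0.00+48.33)/2 × 1.5 = 36.2475
  [1.5→3.5]: (48.33+51.50)/2 × 2 = 99.83
  [3.5→9.5]: (51.50+26.18)/2 × 6 = 233.04
  [9.5→11]: (26.18+21.73)/2 × 1.5 = 35.9325
  Sum = 405.05 mg/L·h

AUC = 405 mg/L·h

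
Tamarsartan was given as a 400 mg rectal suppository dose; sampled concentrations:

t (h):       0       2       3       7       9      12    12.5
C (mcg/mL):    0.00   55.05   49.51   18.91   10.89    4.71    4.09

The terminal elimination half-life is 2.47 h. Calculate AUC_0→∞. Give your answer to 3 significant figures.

AUC = 314 mcg/mL·h

Trapezoidal AUC_0→12.5:
  [0→2]: (0.00+55.05)/2 × 2 = 55.05
  [2→3]: (55.05+49.51)/2 × 1 = 52.28
  [3→7]: (49.51+18.91)/2 × 4 = 136.84
  [7→9]: (18.91+10.89)/2 × 2 = 29.8
  [9→12]: (10.89+4.71)/2 × 3 = 23.4
  [12→12.5]: (4.71+4.09)/2 × 0.5 = 2.2
  Sum = 299.57 mcg/mL·h
k_e = ln2 / t½ = 0.693147 / 2.47 = 0.2806 h^-1
Extrapolated tail: C_last / k_e = 4.09 / 0.2806 = 14.576
AUC_0→∞ = 299.57 + 14.576 = 314.146 mcg/mL·h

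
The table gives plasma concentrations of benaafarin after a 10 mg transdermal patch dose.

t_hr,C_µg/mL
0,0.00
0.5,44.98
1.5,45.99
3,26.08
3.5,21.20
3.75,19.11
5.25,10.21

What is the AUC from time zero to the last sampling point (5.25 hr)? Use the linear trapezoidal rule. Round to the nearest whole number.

AUC = 150 µg/mL·hr

Trapezoidal AUC_0→5.25:
  [0→0.5]: (0.00+44.98)/2 × 0.5 = 11.245
  [0.5→1.5]: (44.98+45.99)/2 × 1 = 45.485
  [1.5→3]: (45.99+26.08)/2 × 1.5 = 54.0525
  [3→3.5]: (26.08+21.20)/2 × 0.5 = 11.82
  [3.5→3.75]: (21.20+19.11)/2 × 0.25 = 5.03875
  [3.75→5.25]: (19.11+10.21)/2 × 1.5 = 21.99
  Sum = 149.63125 µg/mL·hr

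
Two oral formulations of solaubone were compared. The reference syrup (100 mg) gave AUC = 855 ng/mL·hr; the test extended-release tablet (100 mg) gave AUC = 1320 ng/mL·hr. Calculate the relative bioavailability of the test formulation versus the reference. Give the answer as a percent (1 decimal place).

F_rel = (AUC_test/D_test) / (AUC_ref/D_ref)
      = (1320/100) / (855/100)
      = 13.2 / 8.55 = 1.5439 = 154.39%

F_rel = 154.4%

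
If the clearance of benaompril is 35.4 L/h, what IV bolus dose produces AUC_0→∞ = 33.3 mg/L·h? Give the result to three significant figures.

Dose_iv = CL × AUC_0→∞
     = 35.4 × 33.3 = 1178.82 mg

Dose = 1180 mg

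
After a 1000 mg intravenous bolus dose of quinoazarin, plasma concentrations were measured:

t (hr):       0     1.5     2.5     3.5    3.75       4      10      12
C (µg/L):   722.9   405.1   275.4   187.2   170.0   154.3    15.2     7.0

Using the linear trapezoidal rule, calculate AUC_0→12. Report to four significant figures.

Trapezoidal AUC_0→12:
  [0→1.5]: (722.9+405.1)/2 × 1.5 = 846.0
  [1.5→2.5]: (405.1+275.4)/2 × 1 = 340.25
  [2.5→3.5]: (275.4+187.2)/2 × 1 = 231.3
  [3.5→3.75]: (187.2+170.0)/2 × 0.25 = 44.65
  [3.75→4]: (170.0+154.3)/2 × 0.25 = 40.5375
  [4→10]: (154.3+15.2)/2 × 6 = 508.5
  [10→12]: (15.2+7.0)/2 × 2 = 22.2
  Sum = 2033.4375 µg/L·hr

AUC = 2033 µg/L·hr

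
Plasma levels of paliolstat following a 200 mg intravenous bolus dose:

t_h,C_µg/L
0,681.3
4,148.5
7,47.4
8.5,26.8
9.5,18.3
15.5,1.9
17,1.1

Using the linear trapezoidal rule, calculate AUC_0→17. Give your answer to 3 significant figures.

AUC = 2090 µg/L·h

Trapezoidal AUC_0→17:
  [0→4]: (681.3+148.5)/2 × 4 = 1659.6
  [4→7]: (148.5+47.4)/2 × 3 = 293.85
  [7→8.5]: (47.4+26.8)/2 × 1.5 = 55.65
  [8.5→9.5]: (26.8+18.3)/2 × 1 = 22.55
  [9.5→15.5]: (18.3+1.9)/2 × 6 = 60.6
  [15.5→17]: (1.9+1.1)/2 × 1.5 = 2.25
  Sum = 2094.5 µg/L·h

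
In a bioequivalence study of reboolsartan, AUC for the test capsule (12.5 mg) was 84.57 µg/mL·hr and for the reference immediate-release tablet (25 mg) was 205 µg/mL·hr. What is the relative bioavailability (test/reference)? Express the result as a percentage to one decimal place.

F_rel = (AUC_test/D_test) / (AUC_ref/D_ref)
      = (84.57/12.5) / (205/25)
      = 6.7656 / 8.2 = 0.8251 = 82.51%

F_rel = 82.5%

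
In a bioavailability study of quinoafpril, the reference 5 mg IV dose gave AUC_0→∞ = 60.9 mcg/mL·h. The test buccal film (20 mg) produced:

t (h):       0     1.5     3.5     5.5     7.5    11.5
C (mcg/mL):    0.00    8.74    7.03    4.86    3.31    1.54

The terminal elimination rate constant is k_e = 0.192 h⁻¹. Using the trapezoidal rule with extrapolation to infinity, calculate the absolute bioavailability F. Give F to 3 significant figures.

Trapezoidal AUC_0→11.5 (buccal film):
  [0→1.5]: (0.00+8.74)/2 × 1.5 = 6.555
  [1.5→3.5]: (8.74+7.03)/2 × 2 = 15.77
  [3.5→5.5]: (7.03+4.86)/2 × 2 = 11.89
  [5.5→7.5]: (4.86+3.31)/2 × 2 = 8.17
  [7.5→11.5]: (3.31+1.54)/2 × 4 = 9.7
  Sum = 52.085 mcg/mL·h
Tail: C_last/k_e = 1.54/0.192 = 8.021
AUC_0→∞ (buccal film) = 52.085 + 8.021 = 60.106 mcg/mL·h
F = (AUC_ev/D_ev)/(AUC_iv/D_iv) = (60.106/20)/(60.9/5) = 3.0053/12.18 = 0.2467

F = 0.247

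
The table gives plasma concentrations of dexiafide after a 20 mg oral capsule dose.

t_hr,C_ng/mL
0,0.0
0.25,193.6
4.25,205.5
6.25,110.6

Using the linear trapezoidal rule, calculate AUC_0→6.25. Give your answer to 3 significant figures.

AUC = 1140 ng/mL·hr

Trapezoidal AUC_0→6.25:
  [0→0.25]: (0.0+193.6)/2 × 0.25 = 24.2
  [0.25→4.25]: (193.6+205.5)/2 × 4 = 798.2
  [4.25→6.25]: (205.5+110.6)/2 × 2 = 316.1
  Sum = 1138.5 ng/mL·hr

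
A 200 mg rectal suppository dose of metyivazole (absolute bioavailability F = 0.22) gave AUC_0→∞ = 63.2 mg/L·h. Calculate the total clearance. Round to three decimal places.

CL = F × Dose / AUC_0→∞
   = 0.22 × 200 / 63.2 = 0.696203 L/h

CL = 0.696 L/h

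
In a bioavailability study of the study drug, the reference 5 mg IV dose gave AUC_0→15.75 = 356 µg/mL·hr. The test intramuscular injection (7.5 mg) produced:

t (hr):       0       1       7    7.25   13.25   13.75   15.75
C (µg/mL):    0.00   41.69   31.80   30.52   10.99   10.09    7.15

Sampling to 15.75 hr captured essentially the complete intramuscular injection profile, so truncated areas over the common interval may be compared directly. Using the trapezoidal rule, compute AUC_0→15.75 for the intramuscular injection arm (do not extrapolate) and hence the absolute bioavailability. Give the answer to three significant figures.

F = 0.742

Trapezoidal AUC_0→15.75 (intramuscular injection):
  [0→1]: (0.00+41.69)/2 × 1 = 20.845
  [1→7]: (41.69+31.80)/2 × 6 = 220.47
  [7→7.25]: (31.80+30.52)/2 × 0.25 = 7.79
  [7.25→13.25]: (30.52+10.99)/2 × 6 = 124.53
  [13.25→13.75]: (10.99+10.09)/2 × 0.5 = 5.27
  [13.75→15.75]: (10.09+7.15)/2 × 2 = 17.24
  Sum = 396.145 µg/mL·hr
F = (AUC_ev/D_ev)/(AUC_iv/D_iv) = (396.145/7.5)/(356/5) = 52.8193/71.2 = 0.7418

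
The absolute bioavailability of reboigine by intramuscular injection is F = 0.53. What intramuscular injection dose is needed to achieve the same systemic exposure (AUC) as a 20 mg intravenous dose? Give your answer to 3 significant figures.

D_intramuscular = 37.7 mg

For equal systemic exposure: F × D_ev = D_iv
D_ev = D_iv / F = 20 / 0.53 = 37.7358 mg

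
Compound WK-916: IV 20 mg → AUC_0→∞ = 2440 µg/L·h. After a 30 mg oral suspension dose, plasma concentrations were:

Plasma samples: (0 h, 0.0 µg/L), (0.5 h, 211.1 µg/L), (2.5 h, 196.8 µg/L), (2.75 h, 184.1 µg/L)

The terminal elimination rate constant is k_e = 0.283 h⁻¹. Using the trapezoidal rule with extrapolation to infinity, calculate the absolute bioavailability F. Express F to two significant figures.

Trapezoidal AUC_0→2.75 (oral suspension):
  [0→0.5]: (0.0+211.1)/2 × 0.5 = 52.775
  [0.5→2.5]: (211.1+196.8)/2 × 2 = 407.9
  [2.5→2.75]: (196.8+184.1)/2 × 0.25 = 47.6125
  Sum = 508.2875 µg/L·h
Tail: C_last/k_e = 184.1/0.283 = 650.530
AUC_0→∞ (oral suspension) = 508.2875 + 650.530 = 1158.8175 µg/L·h
F = (AUC_ev/D_ev)/(AUC_iv/D_iv) = (1158.8175/30)/(2440/20) = 38.62725/122 = 0.3166

F = 0.32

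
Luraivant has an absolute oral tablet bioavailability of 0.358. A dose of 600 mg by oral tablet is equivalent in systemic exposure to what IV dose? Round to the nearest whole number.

D_iv = 215 mg

Systemic exposure from an extravascular dose = F × D_ev, so the equivalent IV dose is F × D_ev.
D_iv = F × D_ev = 0.358 × 600 = 214.8 mg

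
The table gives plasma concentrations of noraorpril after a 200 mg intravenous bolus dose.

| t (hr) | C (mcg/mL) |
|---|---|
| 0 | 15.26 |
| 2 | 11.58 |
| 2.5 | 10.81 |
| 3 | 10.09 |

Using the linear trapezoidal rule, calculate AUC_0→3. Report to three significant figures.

AUC = 37.7 mcg/mL·hr

Trapezoidal AUC_0→3:
  [0→2]: (15.26+11.58)/2 × 2 = 26.84
  [2→2.5]: (11.58+10.81)/2 × 0.5 = 5.5975
  [2.5→3]: (10.81+10.09)/2 × 0.5 = 5.225
  Sum = 37.6625 mcg/mL·hr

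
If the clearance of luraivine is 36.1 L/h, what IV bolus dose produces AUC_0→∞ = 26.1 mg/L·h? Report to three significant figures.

Dose_iv = CL × AUC_0→∞
     = 36.1 × 26.1 = 942.21 mg

Dose = 942 mg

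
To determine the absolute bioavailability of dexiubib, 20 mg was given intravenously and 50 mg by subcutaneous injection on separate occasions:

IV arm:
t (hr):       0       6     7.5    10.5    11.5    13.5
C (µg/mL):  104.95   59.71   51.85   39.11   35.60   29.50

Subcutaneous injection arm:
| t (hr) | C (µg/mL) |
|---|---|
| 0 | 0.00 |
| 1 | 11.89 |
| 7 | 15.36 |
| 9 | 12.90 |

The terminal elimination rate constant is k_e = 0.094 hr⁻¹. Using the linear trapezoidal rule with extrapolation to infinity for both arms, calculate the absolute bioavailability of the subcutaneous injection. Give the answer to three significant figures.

F = 0.0896

Trapezoidal AUC_0→13.5 (IV):
  [0→6]: (104.95+59.71)/2 × 6 = 493.98
  [6→7.5]: (59.71+51.85)/2 × 1.5 = 83.67
  [7.5→10.5]: (51.85+39.11)/2 × 3 = 136.44
  [10.5→11.5]: (39.11+35.60)/2 × 1 = 37.355
  [11.5→13.5]: (35.60+29.50)/2 × 2 = 65.1
  Sum = 816.545 µg/mL·hr
IV tail: 29.50/0.094 = 313.830; AUC_iv,0→∞ = 816.545 + 313.830 = 1130.375 µg/mL·hr
Trapezoidal AUC_0→9 (subcutaneous injection):
  [0→1]: (0.00+11.89)/2 × 1 = 5.945
  [1→7]: (11.89+15.36)/2 × 6 = 81.75
  [7→9]: (15.36+12.90)/2 × 2 = 28.26
  Sum = 115.955 µg/mL·hr
subcutaneous injection tail: 12.90/0.094 = 137.234; AUC_ev,0→∞ = 115.955 + 137.234 = 253.189 µg/mL·hr
F = (AUC_ev/D_ev)/(AUC_iv/D_iv) = (253.189/50)/(1130.375/20) = 5.06378/56.51875 = 0.0896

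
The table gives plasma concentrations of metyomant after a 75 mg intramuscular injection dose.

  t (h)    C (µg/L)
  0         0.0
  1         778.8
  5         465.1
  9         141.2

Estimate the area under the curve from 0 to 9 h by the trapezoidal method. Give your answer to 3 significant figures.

AUC = 4090 µg/L·h

Trapezoidal AUC_0→9:
  [0→1]: (0.0+778.8)/2 × 1 = 389.4
  [1→5]: (778.8+465.1)/2 × 4 = 2487.8
  [5→9]: (465.1+141.2)/2 × 4 = 1212.6
  Sum = 4089.8 µg/L·h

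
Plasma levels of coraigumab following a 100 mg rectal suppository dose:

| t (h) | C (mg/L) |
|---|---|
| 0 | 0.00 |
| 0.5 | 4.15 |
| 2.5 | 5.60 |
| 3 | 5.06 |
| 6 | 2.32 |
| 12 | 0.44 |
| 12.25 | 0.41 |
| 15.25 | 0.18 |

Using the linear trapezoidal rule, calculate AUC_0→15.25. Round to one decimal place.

Trapezoidal AUC_0→15.25:
  [0→0.5]: (0.00+4.15)/2 × 0.5 = 1.0375
  [0.5→2.5]: (4.15+5.60)/2 × 2 = 9.75
  [2.5→3]: (5.60+5.06)/2 × 0.5 = 2.665
  [3→6]: (5.06+2.32)/2 × 3 = 11.07
  [6→12]: (2.32+0.44)/2 × 6 = 8.28
  [12→12.25]: (0.44+0.41)/2 × 0.25 = 0.10625
  [12.25→15.25]: (0.41+0.18)/2 × 3 = 0.885
  Sum = 33.79375 mg/L·h

AUC = 33.8 mg/L·h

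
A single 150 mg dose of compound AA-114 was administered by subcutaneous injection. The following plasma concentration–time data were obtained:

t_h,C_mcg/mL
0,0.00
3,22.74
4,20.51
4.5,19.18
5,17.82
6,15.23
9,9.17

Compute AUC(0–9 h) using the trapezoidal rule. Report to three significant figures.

Trapezoidal AUC_0→9:
  [0→3]: (0.00+22.74)/2 × 3 = 34.11
  [3→4]: (22.74+20.51)/2 × 1 = 21.625
  [4→4.5]: (20.51+19.18)/2 × 0.5 = 9.9225
  [4.5→5]: (19.18+17.82)/2 × 0.5 = 9.25
  [5→6]: (17.82+15.23)/2 × 1 = 16.525
  [6→9]: (15.23+9.17)/2 × 3 = 36.6
  Sum = 128.0325 mcg/mL·h

AUC = 128 mcg/mL·h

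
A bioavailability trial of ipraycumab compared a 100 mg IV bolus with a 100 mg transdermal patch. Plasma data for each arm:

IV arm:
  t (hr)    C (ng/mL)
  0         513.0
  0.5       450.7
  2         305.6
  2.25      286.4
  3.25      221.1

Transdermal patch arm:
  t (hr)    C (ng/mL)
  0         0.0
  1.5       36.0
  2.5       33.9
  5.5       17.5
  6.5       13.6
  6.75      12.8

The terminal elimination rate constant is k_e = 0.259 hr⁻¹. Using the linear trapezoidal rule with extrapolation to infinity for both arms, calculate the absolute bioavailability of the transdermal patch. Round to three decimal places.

F = 0.104

Trapezoidal AUC_0→3.25 (IV):
  [0→0.5]: (513.0+450.7)/2 × 0.5 = 240.925
  [0.5→2]: (450.7+305.6)/2 × 1.5 = 567.225
  [2→2.25]: (305.6+286.4)/2 × 0.25 = 74.0
  [2.25→3.25]: (286.4+221.1)/2 × 1 = 253.75
  Sum = 1135.9 ng/mL·hr
IV tail: 221.1/0.259 = 853.668; AUC_iv,0→∞ = 1135.9 + 853.668 = 1989.568 ng/mL·hr
Trapezoidal AUC_0→6.75 (transdermal patch):
  [0→1.5]: (0.0+36.0)/2 × 1.5 = 27.0
  [1.5→2.5]: (36.0+33.9)/2 × 1 = 34.95
  [2.5→5.5]: (33.9+17.5)/2 × 3 = 77.1
  [5.5→6.5]: (17.5+13.6)/2 × 1 = 15.55
  [6.5→6.75]: (13.6+12.8)/2 × 0.25 = 3.3
  Sum = 157.9 ng/mL·hr
transdermal patch tail: 12.8/0.259 = 49.421; AUC_ev,0→∞ = 157.9 + 49.421 = 207.321 ng/mL·hr
F = (AUC_ev/D_ev)/(AUC_iv/D_iv) = (207.321/100)/(1989.568/100) = 2.07321/19.89568 = 0.1042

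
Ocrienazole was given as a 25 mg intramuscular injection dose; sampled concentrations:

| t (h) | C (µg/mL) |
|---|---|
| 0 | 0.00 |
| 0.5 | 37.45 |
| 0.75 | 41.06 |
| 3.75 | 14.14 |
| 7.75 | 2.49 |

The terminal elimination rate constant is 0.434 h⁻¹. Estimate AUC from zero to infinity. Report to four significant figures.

AUC = 141.0 µg/mL·h

Trapezoidal AUC_0→7.75:
  [0→0.5]: (0.00+37.45)/2 × 0.5 = 9.3625
  [0.5→0.75]: (37.45+41.06)/2 × 0.25 = 9.81375
  [0.75→3.75]: (41.06+14.14)/2 × 3 = 82.8
  [3.75→7.75]: (14.14+2.49)/2 × 4 = 33.26
  Sum = 135.23625 µg/mL·h
Extrapolated tail: C_last / k_e = 2.49 / 0.434 = 5.737
AUC_0→∞ = 135.23625 + 5.737 = 140.97325 µg/mL·h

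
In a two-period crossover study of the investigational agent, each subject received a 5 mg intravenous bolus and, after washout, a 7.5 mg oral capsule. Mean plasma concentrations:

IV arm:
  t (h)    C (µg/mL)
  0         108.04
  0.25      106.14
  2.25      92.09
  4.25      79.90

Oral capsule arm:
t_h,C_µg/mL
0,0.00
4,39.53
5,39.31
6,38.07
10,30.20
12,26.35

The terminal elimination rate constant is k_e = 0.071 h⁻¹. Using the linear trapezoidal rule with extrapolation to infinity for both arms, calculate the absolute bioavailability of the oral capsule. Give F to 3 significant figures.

Trapezoidal AUC_0→4.25 (IV):
  [0→0.25]: (108.04+106.14)/2 × 0.25 = 26.7725
  [0.25→2.25]: (106.14+92.09)/2 × 2 = 198.23
  [2.25→4.25]: (92.09+79.90)/2 × 2 = 171.99
  Sum = 396.9925 µg/mL·h
IV tail: 79.90/0.071 = 1125.352; AUC_iv,0→∞ = 396.9925 + 1125.352 = 1522.3445 µg/mL·h
Trapezoidal AUC_0→12 (oral capsule):
  [0→4]: (0.00+39.53)/2 × 4 = 79.06
  [4→5]: (39.53+39.31)/2 × 1 = 39.42
  [5→6]: (39.31+38.07)/2 × 1 = 38.69
  [6→10]: (38.07+30.20)/2 × 4 = 136.54
  [10→12]: (30.20+26.35)/2 × 2 = 56.55
  Sum = 350.26 µg/mL·h
oral capsule tail: 26.35/0.071 = 371.127; AUC_ev,0→∞ = 350.26 + 371.127 = 721.387 µg/mL·h
F = (AUC_ev/D_ev)/(AUC_iv/D_iv) = (721.387/7.5)/(1522.3445/5) = 96.1849/304.4689 = 0.3159

F = 0.316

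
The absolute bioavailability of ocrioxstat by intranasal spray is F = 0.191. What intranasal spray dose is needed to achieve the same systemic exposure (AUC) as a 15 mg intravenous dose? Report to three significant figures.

D_intranasal = 78.5 mg

For equal systemic exposure: F × D_ev = D_iv
D_ev = D_iv / F = 15 / 0.191 = 78.534 mg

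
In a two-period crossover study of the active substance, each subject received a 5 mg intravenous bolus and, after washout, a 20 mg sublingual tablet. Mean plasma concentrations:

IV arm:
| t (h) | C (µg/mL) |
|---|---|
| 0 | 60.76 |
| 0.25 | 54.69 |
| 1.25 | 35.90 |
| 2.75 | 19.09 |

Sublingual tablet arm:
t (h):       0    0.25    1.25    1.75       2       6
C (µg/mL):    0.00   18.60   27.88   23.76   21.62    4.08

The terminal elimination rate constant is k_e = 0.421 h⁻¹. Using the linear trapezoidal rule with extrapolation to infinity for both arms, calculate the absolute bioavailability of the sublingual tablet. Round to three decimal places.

F = 0.180

Trapezoidal AUC_0→2.75 (IV):
  [0→0.25]: (60.76+54.69)/2 × 0.25 = 14.43125
  [0.25→1.25]: (54.69+35.90)/2 × 1 = 45.295
  [1.25→2.75]: (35.90+19.09)/2 × 1.5 = 41.2425
  Sum = 100.96875 µg/mL·h
IV tail: 19.09/0.421 = 45.344; AUC_iv,0→∞ = 100.96875 + 45.344 = 146.31275 µg/mL·h
Trapezoidal AUC_0→6 (sublingual tablet):
  [0→0.25]: (0.00+18.60)/2 × 0.25 = 2.325
  [0.25→1.25]: (18.60+27.88)/2 × 1 = 23.24
  [1.25→1.75]: (27.88+23.76)/2 × 0.5 = 12.91
  [1.75→2]: (23.76+21.62)/2 × 0.25 = 5.6725
  [2→6]: (21.62+4.08)/2 × 4 = 51.4
  Sum = 95.5475 µg/mL·h
sublingual tablet tail: 4.08/0.421 = 9.691; AUC_ev,0→∞ = 95.5475 + 9.691 = 105.2385 µg/mL·h
F = (AUC_ev/D_ev)/(AUC_iv/D_iv) = (105.2385/20)/(146.31275/5) = 5.261925/29.26255 = 0.1798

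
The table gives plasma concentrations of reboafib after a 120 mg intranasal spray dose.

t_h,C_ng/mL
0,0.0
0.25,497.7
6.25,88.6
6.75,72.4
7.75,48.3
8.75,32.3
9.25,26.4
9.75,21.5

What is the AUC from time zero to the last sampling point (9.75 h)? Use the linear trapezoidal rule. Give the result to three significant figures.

AUC = 1990 ng/mL·h

Trapezoidal AUC_0→9.75:
  [0→0.25]: (0.0+497.7)/2 × 0.25 = 62.2125
  [0.25→6.25]: (497.7+88.6)/2 × 6 = 1758.9
  [6.25→6.75]: (88.6+72.4)/2 × 0.5 = 40.25
  [6.75→7.75]: (72.4+48.3)/2 × 1 = 60.35
  [7.75→8.75]: (48.3+32.3)/2 × 1 = 40.3
  [8.75→9.25]: (32.3+26.4)/2 × 0.5 = 14.675
  [9.25→9.75]: (26.4+21.5)/2 × 0.5 = 11.975
  Sum = 1988.6625 ng/mL·h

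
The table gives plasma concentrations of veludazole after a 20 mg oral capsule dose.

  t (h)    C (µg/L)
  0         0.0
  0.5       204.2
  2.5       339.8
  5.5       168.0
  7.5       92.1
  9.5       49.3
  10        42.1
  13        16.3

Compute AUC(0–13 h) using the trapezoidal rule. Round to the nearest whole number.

AUC = 1869 µg/L·h

Trapezoidal AUC_0→13:
  [0→0.5]: (0.0+204.2)/2 × 0.5 = 51.05
  [0.5→2.5]: (204.2+339.8)/2 × 2 = 544.0
  [2.5→5.5]: (339.8+168.0)/2 × 3 = 761.7
  [5.5→7.5]: (168.0+92.1)/2 × 2 = 260.1
  [7.5→9.5]: (92.1+49.3)/2 × 2 = 141.4
  [9.5→10]: (49.3+42.1)/2 × 0.5 = 22.85
  [10→13]: (42.1+16.3)/2 × 3 = 87.6
  Sum = 1868.7 µg/L·h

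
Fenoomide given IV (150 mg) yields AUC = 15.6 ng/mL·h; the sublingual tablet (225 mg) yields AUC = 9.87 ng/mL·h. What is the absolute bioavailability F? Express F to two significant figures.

F = (AUC_ev / D_ev) / (AUC_iv / D_iv)
  = (9.87/225) / (15.6/150)
  = 0.0438667 / 0.104 = 0.4218

F = 0.42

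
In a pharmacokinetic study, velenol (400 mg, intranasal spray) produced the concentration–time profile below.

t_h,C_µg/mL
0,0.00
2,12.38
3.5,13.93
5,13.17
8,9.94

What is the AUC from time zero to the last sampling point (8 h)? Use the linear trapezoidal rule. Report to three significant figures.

AUC = 87.1 µg/mL·h

Trapezoidal AUC_0→8:
  [0→2]: (0.00+12.38)/2 × 2 = 12.38
  [2→3.5]: (12.38+13.93)/2 × 1.5 = 19.7325
  [3.5→5]: (13.93+13.17)/2 × 1.5 = 20.325
  [5→8]: (13.17+9.94)/2 × 3 = 34.665
  Sum = 87.1025 µg/mL·h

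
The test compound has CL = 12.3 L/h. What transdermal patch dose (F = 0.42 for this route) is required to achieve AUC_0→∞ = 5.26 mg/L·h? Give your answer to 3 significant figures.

Dose = 154 mg

Dose = CL × AUC_0→∞ / F
     = 12.3 × 5.26 / 0.42 = 154.043 mg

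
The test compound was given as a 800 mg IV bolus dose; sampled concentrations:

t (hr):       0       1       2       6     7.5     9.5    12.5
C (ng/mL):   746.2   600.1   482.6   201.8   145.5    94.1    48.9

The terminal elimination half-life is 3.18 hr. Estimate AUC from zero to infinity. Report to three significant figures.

Trapezoidal AUC_0→12.5:
  [0→1]: (746.2+600.1)/2 × 1 = 673.15
  [1→2]: (600.1+482.6)/2 × 1 = 541.35
  [2→6]: (482.6+201.8)/2 × 4 = 1368.8
  [6→7.5]: (201.8+145.5)/2 × 1.5 = 260.475
  [7.5→9.5]: (145.5+94.1)/2 × 2 = 239.6
  [9.5→12.5]: (94.1+48.9)/2 × 3 = 214.5
  Sum = 3297.875 ng/mL·hr
k_e = ln2 / t½ = 0.693147 / 3.18 = 0.2180 hr^-1
Extrapolated tail: C_last / k_e = 48.9 / 0.218 = 224.312
AUC_0→∞ = 3297.875 + 224.312 = 3522.187 ng/mL·hr

AUC = 3520 ng/mL·hr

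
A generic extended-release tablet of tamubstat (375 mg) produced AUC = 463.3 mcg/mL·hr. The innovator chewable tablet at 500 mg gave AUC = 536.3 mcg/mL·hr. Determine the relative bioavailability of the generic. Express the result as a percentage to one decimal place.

F_rel = (AUC_test/D_test) / (AUC_ref/D_ref)
      = (463.3/375) / (536.3/500)
      = 1.23547 / 1.0726 = 1.1518 = 115.18%

F_rel = 115.2%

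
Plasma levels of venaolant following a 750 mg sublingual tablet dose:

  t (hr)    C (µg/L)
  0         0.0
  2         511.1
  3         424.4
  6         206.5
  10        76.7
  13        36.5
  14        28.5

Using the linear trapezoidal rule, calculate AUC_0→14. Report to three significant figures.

AUC = 2690 µg/L·hr

Trapezoidal AUC_0→14:
  [0→2]: (0.0+511.1)/2 × 2 = 511.1
  [2→3]: (511.1+424.4)/2 × 1 = 467.75
  [3→6]: (424.4+206.5)/2 × 3 = 946.35
  [6→10]: (206.5+76.7)/2 × 4 = 566.4
  [10→13]: (76.7+36.5)/2 × 3 = 169.8
  [13→14]: (36.5+28.5)/2 × 1 = 32.5
  Sum = 2693.9 µg/L·hr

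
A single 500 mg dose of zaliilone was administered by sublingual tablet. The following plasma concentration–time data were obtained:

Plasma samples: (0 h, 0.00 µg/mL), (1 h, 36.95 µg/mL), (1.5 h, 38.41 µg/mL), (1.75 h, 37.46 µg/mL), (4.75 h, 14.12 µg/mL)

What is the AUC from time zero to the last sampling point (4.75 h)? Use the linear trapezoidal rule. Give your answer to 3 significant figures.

Trapezoidal AUC_0→4.75:
  [0→1]: (0.00+36.95)/2 × 1 = 18.475
  [1→1.5]: (36.95+38.41)/2 × 0.5 = 18.84
  [1.5→1.75]: (38.41+37.46)/2 × 0.25 = 9.48375
  [1.75→4.75]: (37.46+14.12)/2 × 3 = 77.37
  Sum = 124.16875 µg/mL·h

AUC = 124 µg/mL·h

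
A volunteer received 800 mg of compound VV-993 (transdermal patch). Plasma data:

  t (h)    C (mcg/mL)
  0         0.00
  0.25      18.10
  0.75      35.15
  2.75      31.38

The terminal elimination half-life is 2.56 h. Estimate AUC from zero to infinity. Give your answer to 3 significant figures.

Trapezoidal AUC_0→2.75:
  [0→0.25]: (0.00+18.10)/2 × 0.25 = 2.2625
  [0.25→0.75]: (18.10+35.15)/2 × 0.5 = 13.3125
  [0.75→2.75]: (35.15+31.38)/2 × 2 = 66.53
  Sum = 82.105 mcg/mL·h
k_e = ln2 / t½ = 0.693147 / 2.56 = 0.2708 h^-1
Extrapolated tail: C_last / k_e = 31.38 / 0.2708 = 115.879
AUC_0→∞ = 82.105 + 115.879 = 197.984 mcg/mL·h

AUC = 198 mcg/mL·h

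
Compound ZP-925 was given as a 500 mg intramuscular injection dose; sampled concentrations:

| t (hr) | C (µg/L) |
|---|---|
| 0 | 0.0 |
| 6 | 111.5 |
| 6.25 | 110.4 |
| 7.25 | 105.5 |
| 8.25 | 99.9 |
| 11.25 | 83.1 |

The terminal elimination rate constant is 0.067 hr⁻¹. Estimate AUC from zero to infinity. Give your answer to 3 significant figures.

Trapezoidal AUC_0→11.25:
  [0→6]: (0.0+111.5)/2 × 6 = 334.5
  [6→6.25]: (111.5+110.4)/2 × 0.25 = 27.7375
  [6.25→7.25]: (110.4+105.5)/2 × 1 = 107.95
  [7.25→8.25]: (105.5+99.9)/2 × 1 = 102.7
  [8.25→11.25]: (99.9+83.1)/2 × 3 = 274.5
  Sum = 847.3875 µg/L·hr
Extrapolated tail: C_last / k_e = 83.1 / 0.067 = 1240.299
AUC_0→∞ = 847.3875 + 1240.299 = 2087.6865 µg/L·hr

AUC = 2090 µg/L·hr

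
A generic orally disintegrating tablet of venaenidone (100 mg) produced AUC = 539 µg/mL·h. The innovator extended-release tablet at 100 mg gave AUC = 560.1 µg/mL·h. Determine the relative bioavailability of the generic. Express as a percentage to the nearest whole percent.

F_rel = 96%

F_rel = (AUC_test/D_test) / (AUC_ref/D_ref)
      = (539/100) / (560.1/100)
      = 5.39 / 5.601 = 0.9623 = 96.23%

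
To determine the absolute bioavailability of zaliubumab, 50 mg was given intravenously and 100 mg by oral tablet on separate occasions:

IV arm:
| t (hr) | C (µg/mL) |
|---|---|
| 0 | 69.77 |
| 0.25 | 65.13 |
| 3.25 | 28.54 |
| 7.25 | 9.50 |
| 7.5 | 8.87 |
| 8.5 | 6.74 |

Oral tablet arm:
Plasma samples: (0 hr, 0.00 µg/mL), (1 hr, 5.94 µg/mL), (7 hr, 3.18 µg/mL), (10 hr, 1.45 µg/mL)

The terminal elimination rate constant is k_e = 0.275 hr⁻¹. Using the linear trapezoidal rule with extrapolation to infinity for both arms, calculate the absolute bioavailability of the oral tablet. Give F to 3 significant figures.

Trapezoidal AUC_0→8.5 (IV):
  [0→0.25]: (69.77+65.13)/2 × 0.25 = 16.8625
  [0.25→3.25]: (65.13+28.54)/2 × 3 = 140.505
  [3.25→7.25]: (28.54+9.50)/2 × 4 = 76.08
  [7.25→7.5]: (9.50+8.87)/2 × 0.25 = 2.29625
  [7.5→8.5]: (8.87+6.74)/2 × 1 = 7.805
  Sum = 243.54875 µg/mL·hr
IV tail: 6.74/0.275 = 24.509; AUC_iv,0→∞ = 243.54875 + 24.509 = 268.05775 µg/mL·hr
Trapezoidal AUC_0→10 (oral tablet):
  [0→1]: (0.00+5.94)/2 × 1 = 2.97
  [1→7]: (5.94+3.18)/2 × 6 = 27.36
  [7→10]: (3.18+1.45)/2 × 3 = 6.945
  Sum = 37.275 µg/mL·hr
oral tablet tail: 1.45/0.275 = 5.273; AUC_ev,0→∞ = 37.275 + 5.273 = 42.548 µg/mL·hr
F = (AUC_ev/D_ev)/(AUC_iv/D_iv) = (42.548/100)/(268.05775/50) = 0.42548/5.361155 = 0.0794

F = 0.0794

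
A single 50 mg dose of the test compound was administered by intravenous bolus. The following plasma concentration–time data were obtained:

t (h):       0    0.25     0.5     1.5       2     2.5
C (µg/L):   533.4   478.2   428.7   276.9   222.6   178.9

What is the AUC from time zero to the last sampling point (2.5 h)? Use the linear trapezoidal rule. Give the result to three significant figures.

Trapezoidal AUC_0→2.5:
  [0→0.25]: (533.4+478.2)/2 × 0.25 = 126.45
  [0.25→0.5]: (478.2+428.7)/2 × 0.25 = 113.3625
  [0.5→1.5]: (428.7+276.9)/2 × 1 = 352.8
  [1.5→2]: (276.9+222.6)/2 × 0.5 = 124.875
  [2→2.5]: (222.6+178.9)/2 × 0.5 = 100.375
  Sum = 817.8625 µg/L·h

AUC = 818 µg/L·h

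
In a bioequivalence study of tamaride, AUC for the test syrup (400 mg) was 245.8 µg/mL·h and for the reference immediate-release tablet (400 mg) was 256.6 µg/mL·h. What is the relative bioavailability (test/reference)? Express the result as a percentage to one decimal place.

F_rel = (AUC_test/D_test) / (AUC_ref/D_ref)
      = (245.8/400) / (256.6/400)
      = 0.6145 / 0.6415 = 0.9579 = 95.79%

F_rel = 95.8%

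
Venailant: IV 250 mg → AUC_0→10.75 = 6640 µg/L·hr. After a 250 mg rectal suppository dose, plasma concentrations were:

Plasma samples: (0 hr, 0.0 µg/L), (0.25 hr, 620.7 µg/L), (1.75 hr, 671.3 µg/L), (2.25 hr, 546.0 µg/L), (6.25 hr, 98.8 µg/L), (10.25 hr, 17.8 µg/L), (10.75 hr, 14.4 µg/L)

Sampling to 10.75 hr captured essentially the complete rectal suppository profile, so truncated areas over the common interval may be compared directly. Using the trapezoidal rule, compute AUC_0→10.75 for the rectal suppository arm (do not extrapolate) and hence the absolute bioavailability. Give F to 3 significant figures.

F = 0.434

Trapezoidal AUC_0→10.75 (rectal suppository):
  [0→0.25]: (0.0+620.7)/2 × 0.25 = 77.5875
  [0.25→1.75]: (620.7+671.3)/2 × 1.5 = 969.0
  [1.75→2.25]: (671.3+546.0)/2 × 0.5 = 304.325
  [2.25→6.25]: (546.0+98.8)/2 × 4 = 1289.6
  [6.25→10.25]: (98.8+17.8)/2 × 4 = 233.2
  [10.25→10.75]: (17.8+14.4)/2 × 0.5 = 8.05
  Sum = 2881.7625 µg/L·hr
F = (AUC_ev/D_ev)/(AUC_iv/D_iv) = (2881.7625/250)/(6640/250) = 11.52705/26.56 = 0.4340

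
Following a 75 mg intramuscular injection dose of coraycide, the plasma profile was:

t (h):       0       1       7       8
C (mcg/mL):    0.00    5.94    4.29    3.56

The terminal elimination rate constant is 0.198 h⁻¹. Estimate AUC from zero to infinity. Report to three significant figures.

Trapezoidal AUC_0→8:
  [0→1]: (0.00+5.94)/2 × 1 = 2.97
  [1→7]: (5.94+4.29)/2 × 6 = 30.69
  [7→8]: (4.29+3.56)/2 × 1 = 3.925
  Sum = 37.585 mcg/mL·h
Extrapolated tail: C_last / k_e = 3.56 / 0.198 = 17.980
AUC_0→∞ = 37.585 + 17.980 = 55.565 mcg/mL·h

AUC = 55.6 mcg/mL·h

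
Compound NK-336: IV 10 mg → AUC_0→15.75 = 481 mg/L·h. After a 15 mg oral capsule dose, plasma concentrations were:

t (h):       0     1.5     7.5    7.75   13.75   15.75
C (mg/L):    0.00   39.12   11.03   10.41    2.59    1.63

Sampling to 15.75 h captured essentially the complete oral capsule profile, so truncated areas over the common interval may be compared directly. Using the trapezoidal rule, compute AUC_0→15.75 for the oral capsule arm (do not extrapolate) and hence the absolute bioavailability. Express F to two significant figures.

F = 0.31

Trapezoidal AUC_0→15.75 (oral capsule):
  [0→1.5]: (0.00+39.12)/2 × 1.5 = 29.34
  [1.5→7.5]: (39.12+11.03)/2 × 6 = 150.45
  [7.5→7.75]: (11.03+10.41)/2 × 0.25 = 2.68
  [7.75→13.75]: (10.41+2.59)/2 × 6 = 39.0
  [13.75→15.75]: (2.59+1.63)/2 × 2 = 4.22
  Sum = 225.69 mg/L·h
F = (AUC_ev/D_ev)/(AUC_iv/D_iv) = (225.69/15)/(481/10) = 15.046/48.1 = 0.3128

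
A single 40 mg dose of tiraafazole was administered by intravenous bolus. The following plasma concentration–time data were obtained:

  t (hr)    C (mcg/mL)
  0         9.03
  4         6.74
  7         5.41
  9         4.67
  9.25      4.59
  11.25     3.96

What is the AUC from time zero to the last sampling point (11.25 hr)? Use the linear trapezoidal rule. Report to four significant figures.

Trapezoidal AUC_0→11.25:
  [0→4]: (9.03+6.74)/2 × 4 = 31.54
  [4→7]: (6.74+5.41)/2 × 3 = 18.225
  [7→9]: (5.41+4.67)/2 × 2 = 10.08
  [9→9.25]: (4.67+4.59)/2 × 0.25 = 1.1575
  [9.25→11.25]: (4.59+3.96)/2 × 2 = 8.55
  Sum = 69.5525 mcg/mL·hr

AUC = 69.55 mcg/mL·hr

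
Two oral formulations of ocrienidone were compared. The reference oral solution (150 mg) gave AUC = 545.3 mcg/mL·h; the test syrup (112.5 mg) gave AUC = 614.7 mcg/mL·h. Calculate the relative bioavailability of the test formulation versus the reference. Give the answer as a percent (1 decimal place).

F_rel = (AUC_test/D_test) / (AUC_ref/D_ref)
      = (614.7/112.5) / (545.3/150)
      = 5.464 / 3.63533 = 1.5030 = 150.30%

F_rel = 150.3%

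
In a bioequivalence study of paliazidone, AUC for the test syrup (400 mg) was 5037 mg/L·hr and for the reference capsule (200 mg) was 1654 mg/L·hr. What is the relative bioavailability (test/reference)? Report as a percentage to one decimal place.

F_rel = 152.3%

F_rel = (AUC_test/D_test) / (AUC_ref/D_ref)
      = (5037/400) / (1654/200)
      = 12.5925 / 8.27 = 1.5227 = 152.27%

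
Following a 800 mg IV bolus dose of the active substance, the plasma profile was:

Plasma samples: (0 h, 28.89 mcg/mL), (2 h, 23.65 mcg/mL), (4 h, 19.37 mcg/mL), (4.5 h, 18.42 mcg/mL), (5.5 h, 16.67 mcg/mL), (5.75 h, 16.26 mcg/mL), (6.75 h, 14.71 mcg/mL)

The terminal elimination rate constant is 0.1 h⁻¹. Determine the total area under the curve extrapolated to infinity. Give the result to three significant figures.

Trapezoidal AUC_0→6.75:
  [0→2]: (28.89+23.65)/2 × 2 = 52.54
  [2→4]: (23.65+19.37)/2 × 2 = 43.02
  [4→4.5]: (19.37+18.42)/2 × 0.5 = 9.4475
  [4.5→5.5]: (18.42+16.67)/2 × 1 = 17.545
  [5.5→5.75]: (16.67+16.26)/2 × 0.25 = 4.11625
  [5.75→6.75]: (16.26+14.71)/2 × 1 = 15.485
  Sum = 142.15375 mcg/mL·h
Extrapolated tail: C_last / k_e = 14.71 / 0.1 = 147.100
AUC_0→∞ = 142.15375 + 147.100 = 289.25375 mcg/mL·h

AUC = 289 mcg/mL·h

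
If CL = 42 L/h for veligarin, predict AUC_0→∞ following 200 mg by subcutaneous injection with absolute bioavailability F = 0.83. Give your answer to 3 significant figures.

AUC = 3.95 mg/L·h

AUC_0→∞ = F × Dose / CL
        = 0.83 × 200 / 42 = 3.95238 mg/L·h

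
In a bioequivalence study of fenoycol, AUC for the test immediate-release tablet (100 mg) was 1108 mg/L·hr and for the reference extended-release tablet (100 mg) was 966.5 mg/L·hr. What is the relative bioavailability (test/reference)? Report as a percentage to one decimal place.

F_rel = 114.6%

F_rel = (AUC_test/D_test) / (AUC_ref/D_ref)
      = (1108/100) / (966.5/100)
      = 11.08 / 9.665 = 1.1464 = 114.64%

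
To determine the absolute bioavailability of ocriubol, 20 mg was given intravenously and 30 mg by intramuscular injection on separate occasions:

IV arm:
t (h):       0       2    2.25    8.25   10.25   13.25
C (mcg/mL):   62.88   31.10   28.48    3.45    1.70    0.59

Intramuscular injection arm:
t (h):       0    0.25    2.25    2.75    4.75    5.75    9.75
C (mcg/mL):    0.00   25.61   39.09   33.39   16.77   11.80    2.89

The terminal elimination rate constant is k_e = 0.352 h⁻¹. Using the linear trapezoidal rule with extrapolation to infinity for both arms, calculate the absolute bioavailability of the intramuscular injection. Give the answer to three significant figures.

F = 0.604

Trapezoidal AUC_0→13.25 (IV):
  [0→2]: (62.88+31.10)/2 × 2 = 93.98
  [2→2.25]: (31.10+28.48)/2 × 0.25 = 7.4475
  [2.25→8.25]: (28.48+3.45)/2 × 6 = 95.79
  [8.25→10.25]: (3.45+1.70)/2 × 2 = 5.15
  [10.25→13.25]: (1.70+0.59)/2 × 3 = 3.435
  Sum = 205.8025 mcg/mL·h
IV tail: 0.59/0.352 = 1.676; AUC_iv,0→∞ = 205.8025 + 1.676 = 207.4785 mcg/mL·h
Trapezoidal AUC_0→9.75 (intramuscular injection):
  [0→0.25]: (0.00+25.61)/2 × 0.25 = 3.20125
  [0.25→2.25]: (25.61+39.09)/2 × 2 = 64.7
  [2.25→2.75]: (39.09+33.39)/2 × 0.5 = 18.12
  [2.75→4.75]: (33.39+16.77)/2 × 2 = 50.16
  [4.75→5.75]: (16.77+11.80)/2 × 1 = 14.285
  [5.75→9.75]: (11.80+2.89)/2 × 4 = 29.38
  Sum = 179.84625 mcg/mL·h
intramuscular injection tail: 2.89/0.352 = 8.210; AUC_ev,0→∞ = 179.84625 + 8.210 = 188.05625 mcg/mL·h
F = (AUC_ev/D_ev)/(AUC_iv/D_iv) = (188.05625/30)/(207.4785/20) = 6.26854/10.373925 = 0.6043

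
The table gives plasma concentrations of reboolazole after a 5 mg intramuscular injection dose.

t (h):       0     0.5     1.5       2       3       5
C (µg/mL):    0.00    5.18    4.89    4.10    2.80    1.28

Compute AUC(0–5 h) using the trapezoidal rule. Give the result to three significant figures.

AUC = 16.1 µg/mL·h

Trapezoidal AUC_0→5:
  [0→0.5]: (0.00+5.18)/2 × 0.5 = 1.295
  [0.5→1.5]: (5.18+4.89)/2 × 1 = 5.035
  [1.5→2]: (4.89+4.10)/2 × 0.5 = 2.2475
  [2→3]: (4.10+2.80)/2 × 1 = 3.45
  [3→5]: (2.80+1.28)/2 × 2 = 4.08
  Sum = 16.1075 µg/mL·h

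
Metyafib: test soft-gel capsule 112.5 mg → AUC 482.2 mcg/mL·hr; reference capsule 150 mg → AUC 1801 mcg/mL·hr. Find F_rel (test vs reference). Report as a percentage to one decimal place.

F_rel = 35.7%

F_rel = (AUC_test/D_test) / (AUC_ref/D_ref)
      = (482.2/112.5) / (1801/150)
      = 4.28622 / 12.0067 = 0.3570 = 35.70%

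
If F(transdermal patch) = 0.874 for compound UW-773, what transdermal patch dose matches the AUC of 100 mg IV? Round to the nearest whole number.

D_transdermal = 114 mg

For equal systemic exposure: F × D_ev = D_iv
D_ev = D_iv / F = 100 / 0.874 = 114.416 mg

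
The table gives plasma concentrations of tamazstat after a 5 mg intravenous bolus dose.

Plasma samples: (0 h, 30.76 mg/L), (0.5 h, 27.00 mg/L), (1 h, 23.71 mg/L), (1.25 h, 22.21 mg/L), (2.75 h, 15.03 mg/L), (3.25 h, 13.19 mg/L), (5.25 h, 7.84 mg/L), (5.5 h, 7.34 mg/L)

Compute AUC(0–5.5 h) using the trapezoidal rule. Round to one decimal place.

Trapezoidal AUC_0→5.5:
  [0→0.5]: (30.76+27.00)/2 × 0.5 = 14.44
  [0.5→1]: (27.00+23.71)/2 × 0.5 = 12.6775
  [1→1.25]: (23.71+22.21)/2 × 0.25 = 5.74
  [1.25→2.75]: (22.21+15.03)/2 × 1.5 = 27.93
  [2.75→3.25]: (15.03+13.19)/2 × 0.5 = 7.055
  [3.25→5.25]: (13.19+7.84)/2 × 2 = 21.03
  [5.25→5.5]: (7.84+7.34)/2 × 0.25 = 1.8975
  Sum = 90.77 mg/L·h

AUC = 90.8 mg/L·h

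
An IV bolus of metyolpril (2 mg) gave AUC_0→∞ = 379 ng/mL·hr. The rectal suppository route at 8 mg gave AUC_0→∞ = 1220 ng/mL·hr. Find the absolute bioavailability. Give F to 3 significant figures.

F = (AUC_ev / D_ev) / (AUC_iv / D_iv)
  = (1220/8) / (379/2)
  = 152.5 / 189.5 = 0.8047

F = 0.805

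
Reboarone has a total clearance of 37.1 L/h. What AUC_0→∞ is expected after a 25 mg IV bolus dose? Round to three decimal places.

AUC = 0.674 mg/L·h

AUC_0→∞ = Dose_iv / CL
        = 25 / 37.1 = 0.673854 mg/L·h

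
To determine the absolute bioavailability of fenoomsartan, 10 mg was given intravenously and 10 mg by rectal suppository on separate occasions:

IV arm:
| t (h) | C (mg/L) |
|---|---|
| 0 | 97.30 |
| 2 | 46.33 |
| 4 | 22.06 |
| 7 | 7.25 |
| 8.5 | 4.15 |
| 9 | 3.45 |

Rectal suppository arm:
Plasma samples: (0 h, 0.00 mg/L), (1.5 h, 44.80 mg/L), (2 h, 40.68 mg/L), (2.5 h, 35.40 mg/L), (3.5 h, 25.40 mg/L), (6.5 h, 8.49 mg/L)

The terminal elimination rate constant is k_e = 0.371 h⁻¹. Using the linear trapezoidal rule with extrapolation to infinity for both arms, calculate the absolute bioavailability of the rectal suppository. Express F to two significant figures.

F = 0.65

Trapezoidal AUC_0→9 (IV):
  [0→2]: (97.30+46.33)/2 × 2 = 143.63
  [2→4]: (46.33+22.06)/2 × 2 = 68.39
  [4→7]: (22.06+7.25)/2 × 3 = 43.965
  [7→8.5]: (7.25+4.15)/2 × 1.5 = 8.55
  [8.5→9]: (4.15+3.45)/2 × 0.5 = 1.9
  Sum = 266.435 mg/L·h
IV tail: 3.45/0.371 = 9.299; AUC_iv,0→∞ = 266.435 + 9.299 = 275.734 mg/L·h
Trapezoidal AUC_0→6.5 (rectal suppository):
  [0→1.5]: (0.00+44.80)/2 × 1.5 = 33.6
  [1.5→2]: (44.80+40.68)/2 × 0.5 = 21.37
  [2→2.5]: (40.68+35.40)/2 × 0.5 = 19.02
  [2.5→3.5]: (35.40+25.40)/2 × 1 = 30.4
  [3.5→6.5]: (25.40+8.49)/2 × 3 = 50.835
  Sum = 155.225 mg/L·h
rectal suppository tail: 8.49/0.371 = 22.884; AUC_ev,0→∞ = 155.225 + 22.884 = 178.109 mg/L·h
F = (AUC_ev/D_ev)/(AUC_iv/D_iv) = (178.109/10)/(275.734/10) = 17.8109/27.5734 = 0.6459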